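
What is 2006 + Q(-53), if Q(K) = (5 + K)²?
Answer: 4310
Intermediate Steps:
2006 + Q(-53) = 2006 + (5 - 53)² = 2006 + (-48)² = 2006 + 2304 = 4310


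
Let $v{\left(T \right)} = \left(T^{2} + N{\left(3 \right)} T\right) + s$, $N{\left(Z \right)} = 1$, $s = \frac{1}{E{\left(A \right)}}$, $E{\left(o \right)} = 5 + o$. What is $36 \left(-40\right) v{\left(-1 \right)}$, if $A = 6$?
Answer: $- \frac{1440}{11} \approx -130.91$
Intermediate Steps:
$s = \frac{1}{11}$ ($s = \frac{1}{5 + 6} = \frac{1}{11} \approx 0.090909$)
$v{\left(T \right)} = \frac{1}{11} + T + T^{2}$ ($v{\left(T \right)} = \left(T^{2} + 1 T\right) + \frac{1}{11} = \left(T^{2} + T\right) + \frac{1}{11} = \left(T + T^{2}\right) + \frac{1}{11} = \frac{1}{11} + T + T^{2}$)
$36 \left(-40\right) v{\left(-1 \right)} = 36 \left(-40\right) \left(\frac{1}{11} - 1 + \left(-1\right)^{2}\right) = - 1440 \left(\frac{1}{11} - 1 + 1\right) = \left(-1440\right) \frac{1}{11} = - \frac{1440}{11}$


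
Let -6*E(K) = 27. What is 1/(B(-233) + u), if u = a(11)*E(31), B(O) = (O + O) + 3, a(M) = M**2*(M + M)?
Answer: -1/12442 ≈ -8.0373e-5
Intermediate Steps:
a(M) = 2*M**3 (a(M) = M**2*(2*M) = 2*M**3)
E(K) = -9/2 (E(K) = -1/6*27 = -9/2)
B(O) = 3 + 2*O (B(O) = 2*O + 3 = 3 + 2*O)
u = -11979 (u = (2*11**3)*(-9/2) = (2*1331)*(-9/2) = 2662*(-9/2) = -11979)
1/(B(-233) + u) = 1/((3 + 2*(-233)) - 11979) = 1/((3 - 466) - 11979) = 1/(-463 - 11979) = 1/(-12442) = -1/12442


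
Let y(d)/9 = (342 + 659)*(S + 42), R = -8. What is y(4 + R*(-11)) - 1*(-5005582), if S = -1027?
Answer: -3868283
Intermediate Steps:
y(d) = -8873865 (y(d) = 9*((342 + 659)*(-1027 + 42)) = 9*(1001*(-985)) = 9*(-985985) = -8873865)
y(4 + R*(-11)) - 1*(-5005582) = -8873865 - 1*(-5005582) = -8873865 + 5005582 = -3868283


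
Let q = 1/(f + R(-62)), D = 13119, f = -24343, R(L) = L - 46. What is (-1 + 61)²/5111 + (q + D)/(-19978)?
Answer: 59533187326/1248315950329 ≈ 0.047691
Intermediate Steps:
R(L) = -46 + L
q = -1/24451 (q = 1/(-24343 + (-46 - 62)) = 1/(-24343 - 108) = 1/(-24451) = -1/24451 ≈ -4.0898e-5)
(-1 + 61)²/5111 + (q + D)/(-19978) = (-1 + 61)²/5111 + (-1/24451 + 13119)/(-19978) = 60²*(1/5111) + (320772668/24451)*(-1/19978) = 3600*(1/5111) - 160386334/244241039 = 3600/5111 - 160386334/244241039 = 59533187326/1248315950329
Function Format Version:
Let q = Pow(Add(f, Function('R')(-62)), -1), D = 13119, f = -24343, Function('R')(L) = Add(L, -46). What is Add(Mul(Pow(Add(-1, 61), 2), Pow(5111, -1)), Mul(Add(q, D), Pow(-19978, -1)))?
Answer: Rational(59533187326, 1248315950329) ≈ 0.047691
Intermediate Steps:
Function('R')(L) = Add(-46, L)
q = Rational(-1, 24451) (q = Pow(Add(-24343, Add(-46, -62)), -1) = Pow(Add(-24343, -108), -1) = Pow(-24451, -1) = Rational(-1, 24451) ≈ -4.0898e-5)
Add(Mul(Pow(Add(-1, 61), 2), Pow(5111, -1)), Mul(Add(q, D), Pow(-19978, -1))) = Add(Mul(Pow(Add(-1, 61), 2), Pow(5111, -1)), Mul(Add(Rational(-1, 24451), 13119), Pow(-19978, -1))) = Add(Mul(Pow(60, 2), Rational(1, 5111)), Mul(Rational(320772668, 24451), Rational(-1, 19978))) = Add(Mul(3600, Rational(1, 5111)), Rational(-160386334, 244241039)) = Add(Rational(3600, 5111), Rational(-160386334, 244241039)) = Rational(59533187326, 1248315950329)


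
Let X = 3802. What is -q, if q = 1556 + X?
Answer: -5358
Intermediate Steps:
q = 5358 (q = 1556 + 3802 = 5358)
-q = -1*5358 = -5358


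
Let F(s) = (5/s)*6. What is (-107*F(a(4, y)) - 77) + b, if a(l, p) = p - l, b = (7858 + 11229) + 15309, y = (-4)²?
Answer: 68103/2 ≈ 34052.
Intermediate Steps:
y = 16
b = 34396 (b = 19087 + 15309 = 34396)
F(s) = 30/s
(-107*F(a(4, y)) - 77) + b = (-3210/(16 - 1*4) - 77) + 34396 = (-3210/(16 - 4) - 77) + 34396 = (-3210/12 - 77) + 34396 = (-107*5/2 - 77) + 34396 = (-535/2 - 77) + 34396 = -689/2 + 34396 = 68103/2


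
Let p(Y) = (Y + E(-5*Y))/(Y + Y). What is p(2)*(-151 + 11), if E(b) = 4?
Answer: -210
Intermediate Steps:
p(Y) = (4 + Y)/(2*Y) (p(Y) = (Y + 4)/(Y + Y) = (4 + Y)/((2*Y)) = (4 + Y)*(1/(2*Y)) = (4 + Y)/(2*Y))
p(2)*(-151 + 11) = ((½)*(4 + 2)/2)*(-151 + 11) = ((½)*(½)*6)*(-140) = (3/2)*(-140) = -210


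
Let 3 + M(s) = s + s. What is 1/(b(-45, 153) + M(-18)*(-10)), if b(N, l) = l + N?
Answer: 1/498 ≈ 0.0020080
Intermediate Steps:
b(N, l) = N + l
M(s) = -3 + 2*s (M(s) = -3 + (s + s) = -3 + 2*s)
1/(b(-45, 153) + M(-18)*(-10)) = 1/((-45 + 153) + (-3 + 2*(-18))*(-10)) = 1/(108 + (-3 - 36)*(-10)) = 1/(108 - 39*(-10)) = 1/(108 + 390) = 1/498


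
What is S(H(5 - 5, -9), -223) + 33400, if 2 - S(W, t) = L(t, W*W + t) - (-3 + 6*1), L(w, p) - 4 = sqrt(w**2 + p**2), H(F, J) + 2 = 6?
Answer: 33401 - sqrt(92578) ≈ 33097.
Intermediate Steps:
H(F, J) = 4 (H(F, J) = -2 + 6 = 4)
L(w, p) = 4 + sqrt(p**2 + w**2) (L(w, p) = 4 + sqrt(w**2 + p**2) = 4 + sqrt(p**2 + w**2))
S(W, t) = 1 - sqrt(t**2 + (t + W**2)**2) (S(W, t) = 2 - ((4 + sqrt((W*W + t)**2 + t**2)) - (-3 + 6*1)) = 2 - ((4 + sqrt((W**2 + t)**2 + t**2)) - (-3 + 6)) = 2 - ((4 + sqrt((t + W**2)**2 + t**2)) - 1*3) = 2 - ((4 + sqrt(t**2 + (t + W**2)**2)) - 3) = 2 - (1 + sqrt(t**2 + (t + W**2)**2)) = 2 + (-1 - sqrt(t**2 + (t + W**2)**2)) = 1 - sqrt(t**2 + (t + W**2)**2))
S(H(5 - 5, -9), -223) + 33400 = (1 - sqrt((-223)**2 + (-223 + 4**2)**2)) + 33400 = (1 - sqrt(49729 + (-223 + 16)**2)) + 33400 = (1 - sqrt(49729 + (-207)**2)) + 33400 = (1 - sqrt(49729 + 42849)) + 33400 = (1 - sqrt(92578)) + 33400 = 33401 - sqrt(92578)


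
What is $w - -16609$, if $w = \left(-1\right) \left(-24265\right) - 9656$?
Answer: $31218$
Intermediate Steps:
$w = 14609$ ($w = 24265 - 9656 = 14609$)
$w - -16609 = 14609 - -16609 = 14609 + 16609 = 31218$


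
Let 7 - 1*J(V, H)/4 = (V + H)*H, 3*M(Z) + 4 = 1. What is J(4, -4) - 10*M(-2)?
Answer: 38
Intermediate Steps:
M(Z) = -1 (M(Z) = -4/3 + (1/3)*1 = -4/3 + 1/3 = -1)
J(V, H) = 28 - 4*H*(H + V) (J(V, H) = 28 - 4*(V + H)*H = 28 - 4*(H + V)*H = 28 - 4*H*(H + V))
J(4, -4) - 10*M(-2) = (28 - 4*(-4)**2 - 4*(-4)*4) - 10*(-1) = (28 - 4*16 + 64) + 10 = (28 - 64 + 64) + 10 = 28 + 10 = 38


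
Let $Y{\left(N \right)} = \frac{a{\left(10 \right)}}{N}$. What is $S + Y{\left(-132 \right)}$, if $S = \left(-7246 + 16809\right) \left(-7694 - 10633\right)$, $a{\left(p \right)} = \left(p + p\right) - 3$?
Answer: $- \frac{23134465349}{132} \approx -1.7526 \cdot 10^{8}$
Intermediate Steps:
$a{\left(p \right)} = -3 + 2 p$ ($a{\left(p \right)} = 2 p - 3 = -3 + 2 p$)
$Y{\left(N \right)} = \frac{17}{N}$ ($Y{\left(N \right)} = \frac{-3 + 2 \cdot 10}{N} = \frac{-3 + 20}{N} = \frac{17}{N}$)
$S = -175261101$ ($S = 9563 \left(-18327\right) = -175261101$)
$S + Y{\left(-132 \right)} = -175261101 + \frac{17}{-132} = -175261101 + 17 \left(- \frac{1}{132}\right) = -175261101 - \frac{17}{132} = - \frac{23134465349}{132}$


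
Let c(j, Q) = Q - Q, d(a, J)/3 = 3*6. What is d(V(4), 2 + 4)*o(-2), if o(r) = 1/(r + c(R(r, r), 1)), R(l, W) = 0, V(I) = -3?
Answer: -27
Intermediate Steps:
d(a, J) = 54 (d(a, J) = 3*(3*6) = 3*18 = 54)
c(j, Q) = 0
o(r) = 1/r (o(r) = 1/(r + 0) = 1/r)
d(V(4), 2 + 4)*o(-2) = 54/(-2) = 54*(-½) = -27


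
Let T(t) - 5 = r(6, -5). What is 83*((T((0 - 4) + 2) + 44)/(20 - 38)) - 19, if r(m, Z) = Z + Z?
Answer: -1193/6 ≈ -198.83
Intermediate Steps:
r(m, Z) = 2*Z
T(t) = -5 (T(t) = 5 + 2*(-5) = 5 - 10 = -5)
83*((T((0 - 4) + 2) + 44)/(20 - 38)) - 19 = 83*((-5 + 44)/(20 - 38)) - 19 = 83*(39/(-18)) - 19 = 83*(39*(-1/18)) - 19 = 83*(-13/6) - 19 = -1079/6 - 19 = -1193/6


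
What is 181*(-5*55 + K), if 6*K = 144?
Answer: -45431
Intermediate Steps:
K = 24 (K = (1/6)*144 = 24)
181*(-5*55 + K) = 181*(-5*55 + 24) = 181*(-275 + 24) = 181*(-251) = -45431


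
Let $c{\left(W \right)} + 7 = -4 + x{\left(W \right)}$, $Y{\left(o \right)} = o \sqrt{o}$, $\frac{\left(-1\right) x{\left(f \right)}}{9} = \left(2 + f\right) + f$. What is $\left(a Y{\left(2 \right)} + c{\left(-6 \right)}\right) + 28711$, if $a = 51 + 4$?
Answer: $28790 + 110 \sqrt{2} \approx 28946.0$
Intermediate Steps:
$x{\left(f \right)} = -18 - 18 f$ ($x{\left(f \right)} = - 9 \left(\left(2 + f\right) + f\right) = - 9 \left(2 + 2 f\right) = -18 - 18 f$)
$Y{\left(o \right)} = o^{\frac{3}{2}}$
$a = 55$
$c{\left(W \right)} = -29 - 18 W$ ($c{\left(W \right)} = -7 - \left(22 + 18 W\right) = -29 - 18 W$)
$\left(a Y{\left(2 \right)} + c{\left(-6 \right)}\right) + 28711 = \left(55 \cdot 2^{\frac{3}{2}} - -79\right) + 28711 = \left(55 \cdot 2 \sqrt{2} + \left(-29 + 108\right)\right) + 28711 = \left(110 \sqrt{2} + 79\right) + 28711 = \left(79 + 110 \sqrt{2}\right) + 28711 = 28790 + 110 \sqrt{2}$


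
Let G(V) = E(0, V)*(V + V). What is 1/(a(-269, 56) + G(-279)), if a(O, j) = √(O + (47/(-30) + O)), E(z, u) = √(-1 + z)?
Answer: 16740*I/9324733 + I*√485610/9324733 ≈ 0.00187*I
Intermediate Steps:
G(V) = 2*I*V (G(V) = √(-1 + 0)*(V + V) = √(-1)*(2*V) = I*(2*V) = 2*I*V)
a(O, j) = √(-47/30 + 2*O) (a(O, j) = √(O + (47*(-1/30) + O)) = √(O + (-47/30 + O)) = √(-47/30 + 2*O))
1/(a(-269, 56) + G(-279)) = 1/(√(-1410 + 1800*(-269))/30 + 2*I*(-279)) = 1/(√(-1410 - 484200)/30 - 558*I) = 1/(√(-485610)/30 - 558*I) = 1/((I*√485610)/30 - 558*I) = 1/(I*√485610/30 - 558*I) = 1/(-558*I + I*√485610/30)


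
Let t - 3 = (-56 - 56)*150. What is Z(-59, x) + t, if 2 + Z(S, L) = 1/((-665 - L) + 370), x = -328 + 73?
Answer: -671961/40 ≈ -16799.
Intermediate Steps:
x = -255
Z(S, L) = -2 + 1/(-295 - L) (Z(S, L) = -2 + 1/((-665 - L) + 370) = -2 + 1/(-295 - L))
t = -16797 (t = 3 + (-56 - 56)*150 = 3 - 112*150 = 3 - 16800 = -16797)
Z(-59, x) + t = (-591 - 2*(-255))/(295 - 255) - 16797 = (-591 + 510)/40 - 16797 = (1/40)*(-81) - 16797 = -81/40 - 16797 = -671961/40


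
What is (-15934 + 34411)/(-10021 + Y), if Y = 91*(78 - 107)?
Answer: -6159/4220 ≈ -1.4595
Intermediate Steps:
Y = -2639 (Y = 91*(-29) = -2639)
(-15934 + 34411)/(-10021 + Y) = (-15934 + 34411)/(-10021 - 2639) = 18477/(-12660) = 18477*(-1/12660) = -6159/4220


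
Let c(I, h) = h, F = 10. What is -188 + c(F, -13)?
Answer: -201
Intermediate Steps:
-188 + c(F, -13) = -188 - 13 = -201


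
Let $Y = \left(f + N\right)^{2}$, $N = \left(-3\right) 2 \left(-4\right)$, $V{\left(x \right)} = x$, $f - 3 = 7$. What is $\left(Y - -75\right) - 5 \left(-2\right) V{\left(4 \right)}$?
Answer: $1271$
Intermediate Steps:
$f = 10$ ($f = 3 + 7 = 10$)
$N = 24$ ($N = \left(-6\right) \left(-4\right) = 24$)
$Y = 1156$ ($Y = \left(10 + 24\right)^{2} = 34^{2} = 1156$)
$\left(Y - -75\right) - 5 \left(-2\right) V{\left(4 \right)} = \left(1156 - -75\right) - 5 \left(-2\right) 4 = \left(1156 + 75\right) - \left(-10\right) 4 = 1231 - -40 = 1231 + 40 = 1271$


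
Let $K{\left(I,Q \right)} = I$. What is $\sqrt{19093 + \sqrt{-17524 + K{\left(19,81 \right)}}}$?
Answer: $\sqrt{19093 + 3 i \sqrt{1945}} \approx 138.18 + 0.4788 i$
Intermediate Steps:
$\sqrt{19093 + \sqrt{-17524 + K{\left(19,81 \right)}}} = \sqrt{19093 + \sqrt{-17524 + 19}} = \sqrt{19093 + \sqrt{-17505}} = \sqrt{19093 + 3 i \sqrt{1945}}$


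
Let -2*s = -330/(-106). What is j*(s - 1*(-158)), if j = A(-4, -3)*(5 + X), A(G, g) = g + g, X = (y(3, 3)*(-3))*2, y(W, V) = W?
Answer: 646737/53 ≈ 12203.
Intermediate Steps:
s = -165/106 (s = -(-165)/(-106) = -(-165)*(-1)/106 = -½*165/53 = -165/106 ≈ -1.5566)
X = -18 (X = (3*(-3))*2 = -9*2 = -18)
A(G, g) = 2*g
j = 78 (j = (2*(-3))*(5 - 18) = -6*(-13) = 78)
j*(s - 1*(-158)) = 78*(-165/106 - 1*(-158)) = 78*(-165/106 + 158) = 78*(16583/106) = 646737/53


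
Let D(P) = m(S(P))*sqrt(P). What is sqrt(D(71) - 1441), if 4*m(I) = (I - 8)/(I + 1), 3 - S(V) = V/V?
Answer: sqrt(-5764 - 2*sqrt(71))/2 ≈ 38.016*I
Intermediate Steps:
S(V) = 2 (S(V) = 3 - V/V = 3 - 1*1 = 3 - 1 = 2)
m(I) = (-8 + I)/(4*(1 + I)) (m(I) = ((I - 8)/(I + 1))/4 = ((-8 + I)/(1 + I))/4 = (-8 + I)/(4*(1 + I)))
D(P) = -sqrt(P)/2 (D(P) = ((-8 + 2)/(4*(1 + 2)))*sqrt(P) = ((1/4)*(-6)/3)*sqrt(P) = ((1/4)*(1/3)*(-6))*sqrt(P) = -sqrt(P)/2)
sqrt(D(71) - 1441) = sqrt(-sqrt(71)/2 - 1441) = sqrt(-1441 - sqrt(71)/2)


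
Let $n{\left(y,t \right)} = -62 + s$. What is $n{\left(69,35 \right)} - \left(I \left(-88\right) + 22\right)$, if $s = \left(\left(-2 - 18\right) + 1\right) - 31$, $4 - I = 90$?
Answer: $-7702$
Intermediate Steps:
$I = -86$ ($I = 4 - 90 = -86$)
$s = -50$ ($s = \left(\left(-2 - 18\right) + 1\right) - 31 = \left(-20 + 1\right) - 31 = -19 - 31 = -50$)
$n{\left(y,t \right)} = -112$ ($n{\left(y,t \right)} = -62 - 50 = -112$)
$n{\left(69,35 \right)} - \left(I \left(-88\right) + 22\right) = -112 - \left(\left(-86\right) \left(-88\right) + 22\right) = -112 - \left(7568 + 22\right) = -112 - 7590 = -7702$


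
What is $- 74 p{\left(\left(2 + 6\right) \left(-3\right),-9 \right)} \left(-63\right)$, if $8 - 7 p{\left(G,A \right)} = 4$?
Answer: $2664$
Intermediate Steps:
$p{\left(G,A \right)} = \frac{4}{7}$ ($p{\left(G,A \right)} = \frac{8}{7} - \frac{4}{7} = \frac{4}{7}$)
$- 74 p{\left(\left(2 + 6\right) \left(-3\right),-9 \right)} \left(-63\right) = \left(-74\right) \frac{4}{7} \left(-63\right) = \left(- \frac{296}{7}\right) \left(-63\right) = 2664$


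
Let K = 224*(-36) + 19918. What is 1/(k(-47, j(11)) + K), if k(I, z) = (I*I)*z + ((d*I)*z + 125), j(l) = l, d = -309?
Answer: 1/196031 ≈ 5.1012e-6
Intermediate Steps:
K = 11854 (K = -8064 + 19918 = 11854)
k(I, z) = 125 + z*I² - 309*I*z (k(I, z) = (I*I)*z + ((-309*I)*z + 125) = I²*z + (-309*I*z + 125) = z*I² + (125 - 309*I*z) = 125 + z*I² - 309*I*z)
1/(k(-47, j(11)) + K) = 1/((125 + 11*(-47)² - 309*(-47)*11) + 11854) = 1/((125 + 11*2209 + 159753) + 11854) = 1/((125 + 24299 + 159753) + 11854) = 1/(184177 + 11854) = 1/196031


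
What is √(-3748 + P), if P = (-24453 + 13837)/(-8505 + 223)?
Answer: 2*I*√16062069390/4141 ≈ 61.21*I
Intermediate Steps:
P = 5308/4141 (P = -10616/(-8282) = -10616*(-1/8282) = 5308/4141 ≈ 1.2818)
√(-3748 + P) = √(-3748 + 5308/4141) = √(-15515160/4141) = 2*I*√16062069390/4141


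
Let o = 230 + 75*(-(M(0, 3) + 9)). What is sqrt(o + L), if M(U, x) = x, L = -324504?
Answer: I*sqrt(325174) ≈ 570.24*I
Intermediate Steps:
o = -670 (o = 230 + 75*(-(3 + 9)) = 230 + 75*(-1*12) = 230 + 75*(-12) = 230 - 900 = -670)
sqrt(o + L) = sqrt(-670 - 324504) = sqrt(-325174) = I*sqrt(325174)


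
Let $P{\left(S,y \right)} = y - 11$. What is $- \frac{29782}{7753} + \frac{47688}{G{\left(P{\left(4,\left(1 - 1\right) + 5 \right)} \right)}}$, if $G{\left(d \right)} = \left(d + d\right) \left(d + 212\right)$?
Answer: $- \frac{18472757}{798559} \approx -23.133$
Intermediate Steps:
$P{\left(S,y \right)} = -11 + y$
$G{\left(d \right)} = 2 d \left(212 + d\right)$
$- \frac{29782}{7753} + \frac{47688}{G{\left(P{\left(4,\left(1 - 1\right) + 5 \right)} \right)}} = - \frac{29782}{7753} + \frac{47688}{2 \left(-11 + \left(\left(1 - 1\right) + 5\right)\right) \left(212 + \left(-11 + \left(\left(1 - 1\right) + 5\right)\right)\right)} = \left(-29782\right) \frac{1}{7753} + \frac{47688}{2 \left(-11 + \left(0 + 5\right)\right) \left(212 + \left(-11 + \left(0 + 5\right)\right)\right)} = - \frac{29782}{7753} + \frac{47688}{2 \left(-11 + 5\right) \left(212 + \left(-11 + 5\right)\right)} = - \frac{29782}{7753} + \frac{47688}{2 \left(-6\right) \left(212 - 6\right)} = - \frac{29782}{7753} + \frac{47688}{2 \left(-6\right) 206} = - \frac{29782}{7753} + \frac{47688}{-2472} = - \frac{29782}{7753} + 47688 \left(- \frac{1}{2472}\right) = - \frac{29782}{7753} - \frac{1987}{103} = - \frac{18472757}{798559}$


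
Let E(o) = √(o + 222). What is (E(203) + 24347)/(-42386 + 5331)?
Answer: -24347/37055 - √17/7411 ≈ -0.65761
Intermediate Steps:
E(o) = √(222 + o)
(E(203) + 24347)/(-42386 + 5331) = (√(222 + 203) + 24347)/(-42386 + 5331) = (√425 + 24347)/(-37055) = (5*√17 + 24347)*(-1/37055) = (24347 + 5*√17)*(-1/37055) = -24347/37055 - √17/7411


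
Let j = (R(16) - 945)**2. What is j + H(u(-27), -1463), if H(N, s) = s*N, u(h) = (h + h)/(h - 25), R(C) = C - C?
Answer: 23179149/26 ≈ 8.9151e+5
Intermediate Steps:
R(C) = 0
j = 893025 (j = (0 - 945)**2 = (-945)**2 = 893025)
u(h) = 2*h/(-25 + h) (u(h) = (2*h)/(-25 + h) = 2*h/(-25 + h))
H(N, s) = N*s
j + H(u(-27), -1463) = 893025 + (2*(-27)/(-25 - 27))*(-1463) = 893025 + (2*(-27)/(-52))*(-1463) = 893025 + (2*(-27)*(-1/52))*(-1463) = 893025 + (27/26)*(-1463) = 893025 - 39501/26 = 23179149/26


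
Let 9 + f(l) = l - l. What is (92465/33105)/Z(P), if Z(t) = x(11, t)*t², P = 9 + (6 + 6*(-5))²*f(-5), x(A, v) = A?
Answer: 18493/1950459699375 ≈ 9.4814e-9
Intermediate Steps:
f(l) = -9 (f(l) = -9 + (l - l) = -9 + 0 = -9)
P = -5175 (P = 9 + (6 + 6*(-5))²*(-9) = 9 + (6 - 30)²*(-9) = 9 + (-24)²*(-9) = 9 + 576*(-9) = 9 - 5184 = -5175)
Z(t) = 11*t²
(92465/33105)/Z(P) = (92465/33105)/((11*(-5175)²)) = (92465*(1/33105))/((11*26780625)) = (18493/6621)/294586875 = (18493/6621)*(1/294586875) = 18493/1950459699375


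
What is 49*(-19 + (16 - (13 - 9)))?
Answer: -343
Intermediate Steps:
49*(-19 + (16 - (13 - 9))) = 49*(-19 + (16 - 1*4)) = 49*(-19 + (16 - 4)) = 49*(-19 + 12) = 49*(-7) = -343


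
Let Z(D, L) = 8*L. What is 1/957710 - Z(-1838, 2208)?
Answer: -16916989439/957710 ≈ -17664.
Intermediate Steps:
1/957710 - Z(-1838, 2208) = 1/957710 - 8*2208 = 1/957710 - 1*17664 = 1/957710 - 17664 = -16916989439/957710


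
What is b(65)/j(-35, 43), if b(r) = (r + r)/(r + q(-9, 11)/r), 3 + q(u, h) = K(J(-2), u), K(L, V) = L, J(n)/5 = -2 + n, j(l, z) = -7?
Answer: -4225/14707 ≈ -0.28728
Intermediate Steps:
J(n) = -10 + 5*n (J(n) = 5*(-2 + n) = -10 + 5*n)
q(u, h) = -23 (q(u, h) = -3 + (-10 + 5*(-2)) = -3 + (-10 - 10) = -3 - 20 = -23)
b(r) = 2*r/(r - 23/r) (b(r) = (r + r)/(r - 23/r) = (2*r)/(r - 23/r) = 2*r/(r - 23/r))
b(65)/j(-35, 43) = (2*65²/(-23 + 65²))/(-7) = (2*4225/(-23 + 4225))*(-⅐) = (2*4225/4202)*(-⅐) = (2*4225*(1/4202))*(-⅐) = (4225/2101)*(-⅐) = -4225/14707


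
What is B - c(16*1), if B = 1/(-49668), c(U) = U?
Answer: -794689/49668 ≈ -16.000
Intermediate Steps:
B = -1/49668 ≈ -2.0134e-5
B - c(16*1) = -1/49668 - 16 = -794689/49668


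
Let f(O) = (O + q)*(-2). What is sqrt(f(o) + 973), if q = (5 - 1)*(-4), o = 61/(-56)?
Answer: sqrt(197407)/14 ≈ 31.736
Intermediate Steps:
o = -61/56 (o = 61*(-1/56) = -61/56 ≈ -1.0893)
q = -16 (q = 4*(-4) = -16)
f(O) = 32 - 2*O (f(O) = (O - 16)*(-2) = (-16 + O)*(-2) = 32 - 2*O)
sqrt(f(o) + 973) = sqrt((32 - 2*(-61/56)) + 973) = sqrt((32 + 61/28) + 973) = sqrt(957/28 + 973) = sqrt(28201/28) = sqrt(197407)/14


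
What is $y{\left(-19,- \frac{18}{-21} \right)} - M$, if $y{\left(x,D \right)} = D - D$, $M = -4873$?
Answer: $4873$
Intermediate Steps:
$y{\left(x,D \right)} = 0$
$y{\left(-19,- \frac{18}{-21} \right)} - M = 0 - -4873 = 0 + 4873 = 4873$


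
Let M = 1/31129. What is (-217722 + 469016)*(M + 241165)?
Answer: 1886520671020084/31129 ≈ 6.0603e+10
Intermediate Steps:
M = 1/31129 ≈ 3.2124e-5
(-217722 + 469016)*(M + 241165) = (-217722 + 469016)*(1/31129 + 241165) = 251294*(7507225286/31129) = 1886520671020084/31129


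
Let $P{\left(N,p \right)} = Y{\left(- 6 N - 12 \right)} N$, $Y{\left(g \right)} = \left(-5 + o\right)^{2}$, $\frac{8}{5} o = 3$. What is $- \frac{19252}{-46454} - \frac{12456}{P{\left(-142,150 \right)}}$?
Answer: $\frac{9685250134}{1030698125} \approx 9.3968$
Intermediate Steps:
$o = \frac{15}{8}$ ($o = \frac{5}{8} \cdot 3 = \frac{15}{8} \approx 1.875$)
$Y{\left(g \right)} = \frac{625}{64}$ ($Y{\left(g \right)} = \left(-5 + \frac{15}{8}\right)^{2} = \left(- \frac{25}{8}\right)^{2} = \frac{625}{64}$)
$P{\left(N,p \right)} = \frac{625 N}{64}$
$- \frac{19252}{-46454} - \frac{12456}{P{\left(-142,150 \right)}} = - \frac{19252}{-46454} - \frac{12456}{\frac{625}{64} \left(-142\right)} = \left(-19252\right) \left(- \frac{1}{46454}\right) - \frac{12456}{- \frac{44375}{32}} = \frac{9626}{23227} - - \frac{398592}{44375} = \frac{9626}{23227} + \frac{398592}{44375} = \frac{9685250134}{1030698125}$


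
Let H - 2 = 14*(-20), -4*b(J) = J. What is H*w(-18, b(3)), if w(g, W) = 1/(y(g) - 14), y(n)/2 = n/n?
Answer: 139/6 ≈ 23.167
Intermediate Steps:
y(n) = 2 (y(n) = 2*(n/n) = 2*1 = 2)
b(J) = -J/4
w(g, W) = -1/12 (w(g, W) = 1/(2 - 14) = 1/(-12) = -1/12)
H = -278 (H = 2 + 14*(-20) = 2 - 280 = -278)
H*w(-18, b(3)) = -278*(-1/12) = 139/6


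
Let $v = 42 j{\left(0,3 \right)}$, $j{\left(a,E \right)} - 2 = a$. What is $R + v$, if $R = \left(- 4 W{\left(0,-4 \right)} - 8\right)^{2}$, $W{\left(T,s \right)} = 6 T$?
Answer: $148$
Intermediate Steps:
$j{\left(a,E \right)} = 2 + a$
$v = 84$ ($v = 42 \left(2 + 0\right) = 42 \cdot 2 = 84$)
$R = 64$ ($R = \left(- 4 \cdot 6 \cdot 0 - 8\right)^{2} = \left(\left(-4\right) 0 - 8\right)^{2} = \left(0 - 8\right)^{2} = \left(-8\right)^{2} = 64$)
$R + v = 64 + 84 = 148$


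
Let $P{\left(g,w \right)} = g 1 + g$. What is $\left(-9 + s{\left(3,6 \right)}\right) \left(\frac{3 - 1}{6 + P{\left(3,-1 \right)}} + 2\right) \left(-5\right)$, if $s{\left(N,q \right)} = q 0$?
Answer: $\frac{195}{2} \approx 97.5$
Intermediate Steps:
$P{\left(g,w \right)} = 2 g$ ($P{\left(g,w \right)} = g + g = 2 g$)
$s{\left(N,q \right)} = 0$
$\left(-9 + s{\left(3,6 \right)}\right) \left(\frac{3 - 1}{6 + P{\left(3,-1 \right)}} + 2\right) \left(-5\right) = \left(-9 + 0\right) \left(\frac{3 - 1}{6 + 2 \cdot 3} + 2\right) \left(-5\right) = - 9 \left(\frac{2}{6 + 6} + 2\right) \left(-5\right) = - 9 \left(\frac{2}{12} + 2\right) \left(-5\right) = - 9 \left(2 \cdot \frac{1}{12} + 2\right) \left(-5\right) = - 9 \left(\frac{1}{6} + 2\right) \left(-5\right) = - 9 \cdot \frac{13}{6} \left(-5\right) = \left(-9\right) \left(- \frac{65}{6}\right) = \frac{195}{2}$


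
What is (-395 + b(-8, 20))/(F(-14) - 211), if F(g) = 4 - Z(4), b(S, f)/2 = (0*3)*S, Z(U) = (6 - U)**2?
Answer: 395/211 ≈ 1.8720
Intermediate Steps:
b(S, f) = 0 (b(S, f) = 2*((0*3)*S) = 2*(0*S) = 2*0 = 0)
F(g) = 0 (F(g) = 4 - (-6 + 4)**2 = 4 - 1*(-2)**2 = 4 - 1*4 = 4 - 4 = 0)
(-395 + b(-8, 20))/(F(-14) - 211) = (-395 + 0)/(0 - 211) = -395/(-211) = -395*(-1/211) = 395/211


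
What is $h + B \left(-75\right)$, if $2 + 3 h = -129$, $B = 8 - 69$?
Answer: $\frac{13594}{3} \approx 4531.3$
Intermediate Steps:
$B = -61$ ($B = 8 - 69 = -61$)
$h = - \frac{131}{3}$ ($h = - \frac{2}{3} + \frac{1}{3} \left(-129\right) = - \frac{2}{3} - 43 = - \frac{131}{3} \approx -43.667$)
$h + B \left(-75\right) = - \frac{131}{3} - -4575 = - \frac{131}{3} + 4575 = \frac{13594}{3}$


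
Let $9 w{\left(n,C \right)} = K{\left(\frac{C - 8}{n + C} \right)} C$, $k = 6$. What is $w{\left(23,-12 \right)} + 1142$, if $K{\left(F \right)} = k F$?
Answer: $\frac{12722}{11} \approx 1156.5$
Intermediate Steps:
$K{\left(F \right)} = 6 F$
$w{\left(n,C \right)} = \frac{2 C \left(-8 + C\right)}{3 \left(C + n\right)}$ ($w{\left(n,C \right)} = \frac{6 \frac{C - 8}{n + C} C}{9} = \frac{6 \frac{-8 + C}{C + n} C}{9} = \frac{\frac{6 \left(-8 + C\right)}{C + n} C}{9} = \frac{6 C \frac{1}{C + n} \left(-8 + C\right)}{9} = \frac{2 C \left(-8 + C\right)}{3 \left(C + n\right)}$)
$w{\left(23,-12 \right)} + 1142 = \frac{2}{3} \left(-12\right) \frac{1}{-12 + 23} \left(-8 - 12\right) + 1142 = \frac{2}{3} \left(-12\right) \frac{1}{11} \left(-20\right) + 1142 = \frac{160}{11} + 1142 = \frac{12722}{11}$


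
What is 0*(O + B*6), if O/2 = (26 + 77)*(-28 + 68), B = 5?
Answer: 0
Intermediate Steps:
O = 8240 (O = 2*((26 + 77)*(-28 + 68)) = 2*(103*40) = 2*4120 = 8240)
0*(O + B*6) = 0*(8240 + 5*6) = 0*(8240 + 30) = 0*8270 = 0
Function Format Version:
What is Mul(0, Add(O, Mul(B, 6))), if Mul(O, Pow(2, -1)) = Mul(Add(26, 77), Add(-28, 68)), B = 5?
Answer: 0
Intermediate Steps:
O = 8240 (O = Mul(2, Mul(Add(26, 77), Add(-28, 68))) = Mul(2, Mul(103, 40)) = Mul(2, 4120) = 8240)
Mul(0, Add(O, Mul(B, 6))) = Mul(0, Add(8240, Mul(5, 6))) = Mul(0, Add(8240, 30)) = Mul(0, 8270) = 0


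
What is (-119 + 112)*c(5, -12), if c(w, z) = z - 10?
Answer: 154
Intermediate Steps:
c(w, z) = -10 + z
(-119 + 112)*c(5, -12) = (-119 + 112)*(-10 - 12) = -7*(-22) = 154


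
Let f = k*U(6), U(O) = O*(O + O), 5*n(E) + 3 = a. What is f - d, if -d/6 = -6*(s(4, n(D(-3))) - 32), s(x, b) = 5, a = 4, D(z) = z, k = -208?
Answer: -14004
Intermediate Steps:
n(E) = ⅕ (n(E) = -⅗ + (⅕)*4 = -⅗ + ⅘ = ⅕)
U(O) = 2*O² (U(O) = O*(2*O) = 2*O²)
f = -14976 (f = -416*6² = -416*36 = -208*72 = -14976)
d = -972 (d = -(-36)*(5 - 32) = -(-36)*(-27) = -6*162 = -972)
f - d = -14976 - 1*(-972) = -14976 + 972 = -14004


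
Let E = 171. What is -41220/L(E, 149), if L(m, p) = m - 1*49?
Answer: -20610/61 ≈ -337.87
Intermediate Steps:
L(m, p) = -49 + m (L(m, p) = m - 49 = -49 + m)
-41220/L(E, 149) = -41220/(-49 + 171) = -41220/122 = -41220*1/122 = -20610/61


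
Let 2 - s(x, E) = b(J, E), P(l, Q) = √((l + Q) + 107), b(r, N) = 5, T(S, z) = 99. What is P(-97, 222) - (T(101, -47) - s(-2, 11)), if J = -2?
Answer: -102 + 2*√58 ≈ -86.768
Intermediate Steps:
P(l, Q) = √(107 + Q + l) (P(l, Q) = √((Q + l) + 107) = √(107 + Q + l))
s(x, E) = -3 (s(x, E) = 2 - 1*5 = 2 - 5 = -3)
P(-97, 222) - (T(101, -47) - s(-2, 11)) = √(107 + 222 - 97) - (99 - 1*(-3)) = √232 - (99 + 3) = 2*√58 - 1*102 = 2*√58 - 102 = -102 + 2*√58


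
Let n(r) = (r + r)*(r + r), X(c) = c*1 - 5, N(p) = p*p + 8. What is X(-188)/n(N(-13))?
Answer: -193/125316 ≈ -0.0015401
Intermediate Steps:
N(p) = 8 + p**2 (N(p) = p**2 + 8 = 8 + p**2)
X(c) = -5 + c (X(c) = c - 5 = -5 + c)
n(r) = 4*r**2 (n(r) = (2*r)*(2*r) = 4*r**2)
X(-188)/n(N(-13)) = (-5 - 188)/((4*(8 + (-13)**2)**2)) = -193*1/(4*(8 + 169)**2) = -193/(4*177**2) = -193/(4*31329) = -193/125316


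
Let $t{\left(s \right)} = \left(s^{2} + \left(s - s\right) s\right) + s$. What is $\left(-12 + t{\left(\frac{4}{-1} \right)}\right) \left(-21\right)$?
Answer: $0$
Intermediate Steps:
$t{\left(s \right)} = s + s^{2}$ ($t{\left(s \right)} = \left(s^{2} + 0 s\right) + s = \left(s^{2} + 0\right) + s = s^{2} + s = s + s^{2}$)
$\left(-12 + t{\left(\frac{4}{-1} \right)}\right) \left(-21\right) = \left(-12 + \frac{4}{-1} \left(1 + \frac{4}{-1}\right)\right) \left(-21\right) = \left(-12 + 4 \left(-1\right) \left(1 + 4 \left(-1\right)\right)\right) \left(-21\right) = \left(-12 - 4 \left(1 - 4\right)\right) \left(-21\right) = \left(-12 - -12\right) \left(-21\right) = \left(-12 + 12\right) \left(-21\right) = 0 \left(-21\right) = 0$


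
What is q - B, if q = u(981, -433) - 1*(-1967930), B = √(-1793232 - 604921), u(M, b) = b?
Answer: 1967497 - 43*I*√1297 ≈ 1.9675e+6 - 1548.6*I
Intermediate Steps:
B = 43*I*√1297 (B = √(-2398153) = 43*I*√1297 ≈ 1548.6*I)
q = 1967497 (q = -433 - 1*(-1967930) = -433 + 1967930 = 1967497)
q - B = 1967497 - 43*I*√1297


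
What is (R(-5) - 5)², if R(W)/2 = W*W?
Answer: 2025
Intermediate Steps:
R(W) = 2*W² (R(W) = 2*(W*W) = 2*W²)
(R(-5) - 5)² = (2*(-5)² - 5)² = (2*25 - 5)² = (50 - 5)² = 45² = 2025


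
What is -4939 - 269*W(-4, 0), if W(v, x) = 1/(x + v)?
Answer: -19487/4 ≈ -4871.8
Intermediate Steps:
W(v, x) = 1/(v + x)
-4939 - 269*W(-4, 0) = -4939 - 269/(-4 + 0) = -4939 - 269/(-4) = -4939 - 269*(-1)/4 = -4939 - 1*(-269/4) = -4939 + 269/4 = -19487/4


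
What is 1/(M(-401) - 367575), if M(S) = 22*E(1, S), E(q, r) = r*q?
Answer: -1/376397 ≈ -2.6568e-6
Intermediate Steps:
E(q, r) = q*r
M(S) = 22*S (M(S) = 22*(1*S) = 22*S)
1/(M(-401) - 367575) = 1/(22*(-401) - 367575) = 1/(-8822 - 367575) = 1/(-376397) = -1/376397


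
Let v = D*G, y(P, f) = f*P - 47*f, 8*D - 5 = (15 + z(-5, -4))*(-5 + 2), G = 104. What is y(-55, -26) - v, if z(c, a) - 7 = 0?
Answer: 3445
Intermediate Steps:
z(c, a) = 7 (z(c, a) = 7 + 0 = 7)
D = -61/8 (D = 5/8 + ((15 + 7)*(-5 + 2))/8 = 5/8 + (22*(-3))/8 = 5/8 + (⅛)*(-66) = 5/8 - 33/4 = -61/8 ≈ -7.6250)
y(P, f) = -47*f + P*f (y(P, f) = P*f - 47*f = -47*f + P*f)
v = -793 (v = -61/8*104 = -793)
y(-55, -26) - v = -26*(-47 - 55) - 1*(-793) = -26*(-102) + 793 = 2652 + 793 = 3445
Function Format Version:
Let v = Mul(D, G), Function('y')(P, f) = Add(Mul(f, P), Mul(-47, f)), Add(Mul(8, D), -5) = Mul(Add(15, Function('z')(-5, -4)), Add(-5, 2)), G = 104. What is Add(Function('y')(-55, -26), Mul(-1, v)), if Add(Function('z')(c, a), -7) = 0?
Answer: 3445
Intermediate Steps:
Function('z')(c, a) = 7 (Function('z')(c, a) = Add(7, 0) = 7)
D = Rational(-61, 8) (D = Add(Rational(5, 8), Mul(Rational(1, 8), Mul(Add(15, 7), Add(-5, 2)))) = Add(Rational(5, 8), Mul(Rational(1, 8), Mul(22, -3))) = Add(Rational(5, 8), Mul(Rational(1, 8), -66)) = Add(Rational(5, 8), Rational(-33, 4)) = Rational(-61, 8) ≈ -7.6250)
Function('y')(P, f) = Add(Mul(-47, f), Mul(P, f)) (Function('y')(P, f) = Add(Mul(P, f), Mul(-47, f)) = Add(Mul(-47, f), Mul(P, f)))
v = -793 (v = Mul(Rational(-61, 8), 104) = -793)
Add(Function('y')(-55, -26), Mul(-1, v)) = Add(Mul(-26, Add(-47, -55)), Mul(-1, -793)) = Add(Mul(-26, -102), 793) = Add(2652, 793) = 3445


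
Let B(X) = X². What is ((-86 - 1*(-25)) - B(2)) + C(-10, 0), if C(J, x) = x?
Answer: -65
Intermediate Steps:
((-86 - 1*(-25)) - B(2)) + C(-10, 0) = ((-86 - 1*(-25)) - 1*2²) + 0 = ((-86 + 25) - 1*4) + 0 = (-61 - 4) + 0 = -65 + 0 = -65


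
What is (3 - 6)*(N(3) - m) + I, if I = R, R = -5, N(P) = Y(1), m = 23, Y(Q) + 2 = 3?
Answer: 61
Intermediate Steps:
Y(Q) = 1 (Y(Q) = -2 + 3 = 1)
N(P) = 1
I = -5
(3 - 6)*(N(3) - m) + I = (3 - 6)*(1 - 1*23) - 5 = -3*(1 - 23) - 5 = -3*(-22) - 5 = 66 - 5 = 61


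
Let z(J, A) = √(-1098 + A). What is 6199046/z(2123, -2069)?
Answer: -6199046*I*√3167/3167 ≈ -1.1015e+5*I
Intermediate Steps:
6199046/z(2123, -2069) = 6199046/(√(-1098 - 2069)) = 6199046/(√(-3167)) = 6199046/((I*√3167)) = 6199046*(-I*√3167/3167) = -6199046*I*√3167/3167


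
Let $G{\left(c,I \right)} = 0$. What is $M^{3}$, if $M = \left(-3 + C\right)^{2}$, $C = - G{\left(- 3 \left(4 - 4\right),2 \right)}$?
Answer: $729$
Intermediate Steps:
$C = 0$ ($C = \left(-1\right) 0 = 0$)
$M = 9$ ($M = \left(-3 + 0\right)^{2} = \left(-3\right)^{2} = 9$)
$M^{3} = 9^{3} = 729$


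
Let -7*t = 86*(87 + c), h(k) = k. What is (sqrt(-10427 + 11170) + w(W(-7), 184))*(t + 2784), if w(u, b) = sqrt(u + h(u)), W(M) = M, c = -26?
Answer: 14242*sqrt(743)/7 + 14242*I*sqrt(14)/7 ≈ 55458.0 + 7612.7*I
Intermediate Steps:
w(u, b) = sqrt(2)*sqrt(u) (w(u, b) = sqrt(u + u) = sqrt(2*u) = sqrt(2)*sqrt(u))
t = -5246/7 (t = -86*(87 - 26)/7 = -86*61/7 = -1/7*5246 = -5246/7 ≈ -749.43)
(sqrt(-10427 + 11170) + w(W(-7), 184))*(t + 2784) = (sqrt(-10427 + 11170) + sqrt(2)*sqrt(-7))*(-5246/7 + 2784) = (sqrt(743) + sqrt(2)*(I*sqrt(7)))*(14242/7) = (sqrt(743) + I*sqrt(14))*(14242/7) = 14242*sqrt(743)/7 + 14242*I*sqrt(14)/7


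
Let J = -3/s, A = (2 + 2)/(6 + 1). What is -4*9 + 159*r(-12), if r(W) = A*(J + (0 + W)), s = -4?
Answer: -7407/7 ≈ -1058.1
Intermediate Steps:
A = 4/7 ≈ 0.57143
J = 3/4 (J = -3/(-4) = -3*(-1/4) = 3/4 ≈ 0.75000)
r(W) = 3/7 + 4*W/7 (r(W) = 4*(3/4 + (0 + W))/7 = 4*(3/4 + W)/7 = 3/7 + 4*W/7)
-4*9 + 159*r(-12) = -4*9 + 159*(3/7 + (4/7)*(-12)) = -36 + 159*(3/7 - 48/7) = -36 + 159*(-45/7) = -36 - 7155/7 = -7407/7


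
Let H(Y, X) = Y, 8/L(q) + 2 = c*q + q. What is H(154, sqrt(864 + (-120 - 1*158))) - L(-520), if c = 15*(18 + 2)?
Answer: 12052198/78261 ≈ 154.00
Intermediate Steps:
c = 300 (c = 15*20 = 300)
L(q) = 8/(-2 + 301*q) (L(q) = 8/(-2 + (300*q + q)) = 8/(-2 + 301*q))
H(154, sqrt(864 + (-120 - 1*158))) - L(-520) = 154 - 8/(-2 + 301*(-520)) = 154 - 8/(-2 - 156520) = 154 - 8/(-156522) = 154 - 8*(-1)/156522 = 154 - 1*(-4/78261) = 154 + 4/78261 = 12052198/78261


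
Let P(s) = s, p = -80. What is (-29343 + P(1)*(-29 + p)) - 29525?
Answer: -58977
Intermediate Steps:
(-29343 + P(1)*(-29 + p)) - 29525 = (-29343 + 1*(-29 - 80)) - 29525 = (-29343 + 1*(-109)) - 29525 = (-29343 - 109) - 29525 = -29452 - 29525 = -58977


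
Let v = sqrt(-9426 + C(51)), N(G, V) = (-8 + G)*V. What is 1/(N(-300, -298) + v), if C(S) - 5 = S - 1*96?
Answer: -I/(sqrt(9466) - 91784*I) ≈ 1.0895e-5 - 1.1549e-8*I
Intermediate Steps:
C(S) = -91 + S (C(S) = 5 + (S - 1*96) = 5 + (S - 96) = 5 + (-96 + S) = -91 + S)
N(G, V) = V*(-8 + G)
v = I*sqrt(9466) (v = sqrt(-9426 + (-91 + 51)) = sqrt(-9426 - 40) = sqrt(-9466) = I*sqrt(9466) ≈ 97.293*I)
1/(N(-300, -298) + v) = 1/(-298*(-8 - 300) + I*sqrt(9466)) = 1/(-298*(-308) + I*sqrt(9466)) = 1/(91784 + I*sqrt(9466))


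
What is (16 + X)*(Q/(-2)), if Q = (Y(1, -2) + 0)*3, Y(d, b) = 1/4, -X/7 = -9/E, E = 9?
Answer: -69/8 ≈ -8.6250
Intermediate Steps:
X = 7 (X = -(-63)/9 = -7*(-1) = 7)
Y(d, b) = 1/4
Q = 3/4 (Q = (1/4 + 0)*3 = (1/4)*3 = 3/4 ≈ 0.75000)
(16 + X)*(Q/(-2)) = (16 + 7)*((3/4)/(-2)) = 23*((3/4)*(-1/2)) = 23*(-3/8) = -69/8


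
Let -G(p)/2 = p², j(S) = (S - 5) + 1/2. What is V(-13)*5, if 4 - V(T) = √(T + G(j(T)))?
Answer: 20 - 15*I*√278/2 ≈ 20.0 - 125.05*I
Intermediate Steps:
j(S) = -9/2 + S (j(S) = (-5 + S) + ½ = -9/2 + S)
G(p) = -2*p²
V(T) = 4 - √(T - 2*(-9/2 + T)²)
V(-13)*5 = (4 - √(-2*(-9 + 2*(-13))² + 4*(-13))/2)*5 = (4 - √(-2*(-9 - 26)² - 52)/2)*5 = (4 - √(-2*(-35)² - 52)/2)*5 = (4 - √(-2*1225 - 52)/2)*5 = (4 - √(-2450 - 52)/2)*5 = (4 - 3*I*√278/2)*5 = 20 - 15*I*√278/2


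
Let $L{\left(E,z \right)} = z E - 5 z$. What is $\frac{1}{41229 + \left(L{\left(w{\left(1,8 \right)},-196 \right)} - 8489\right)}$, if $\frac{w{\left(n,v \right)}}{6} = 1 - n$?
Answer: $\frac{1}{33720} \approx 2.9656 \cdot 10^{-5}$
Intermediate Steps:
$w{\left(n,v \right)} = 6 - 6 n$ ($w{\left(n,v \right)} = 6 \left(1 - n\right) = 6 - 6 n$)
$L{\left(E,z \right)} = - 5 z + E z$ ($L{\left(E,z \right)} = E z - 5 z = - 5 z + E z$)
$\frac{1}{41229 + \left(L{\left(w{\left(1,8 \right)},-196 \right)} - 8489\right)} = \frac{1}{41229 - \left(8489 + 196 \left(-5 + \left(6 - 6\right)\right)\right)} = \frac{1}{41229 - \left(8489 + 196 \left(-5 + 0\right)\right)} = \frac{1}{41229 - 7509} = \frac{1}{33720}$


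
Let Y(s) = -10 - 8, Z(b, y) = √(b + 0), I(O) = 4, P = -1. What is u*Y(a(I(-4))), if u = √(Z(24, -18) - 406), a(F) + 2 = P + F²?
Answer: -18*I*√(406 - 2*√6) ≈ -360.5*I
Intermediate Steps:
a(F) = -3 + F² (a(F) = -2 + (-1 + F²) = -3 + F²)
Z(b, y) = √b
Y(s) = -18
u = √(-406 + 2*√6) (u = √(√24 - 406) = √(2*√6 - 406) = √(-406 + 2*√6) ≈ 20.027*I)
u*Y(a(I(-4))) = √(-406 + 2*√6)*(-18) = -18*√(-406 + 2*√6)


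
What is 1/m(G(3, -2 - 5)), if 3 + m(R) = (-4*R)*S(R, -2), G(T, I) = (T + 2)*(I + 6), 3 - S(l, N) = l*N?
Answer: -1/143 ≈ -0.0069930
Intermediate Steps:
S(l, N) = 3 - N*l (S(l, N) = 3 - l*N = 3 - N*l)
G(T, I) = (2 + T)*(6 + I)
m(R) = -3 - 4*R*(3 + 2*R) (m(R) = -3 + (-4*R)*(3 - 1*(-2)*R) = -3 + (-4*R)*(3 + 2*R) = -3 - 4*R*(3 + 2*R))
1/m(G(3, -2 - 5)) = 1/(-3 - 4*(12 + 2*(-2 - 5) + 6*3 + (-2 - 5)*3)*(3 + 2*(12 + 2*(-2 - 5) + 6*3 + (-2 - 5)*3))) = 1/(-3 - 4*(12 + 2*(-7) + 18 - 7*3)*(3 + 2*(12 + 2*(-7) + 18 - 7*3))) = 1/(-3 - 4*(12 - 14 + 18 - 21)*(3 + 2*(12 - 14 + 18 - 21))) = 1/(-3 - 4*(-5)*(3 + 2*(-5))) = 1/(-3 - 4*(-5)*(3 - 10)) = 1/(-3 - 4*(-5)*(-7)) = 1/(-3 - 140) = 1/(-143) = -1/143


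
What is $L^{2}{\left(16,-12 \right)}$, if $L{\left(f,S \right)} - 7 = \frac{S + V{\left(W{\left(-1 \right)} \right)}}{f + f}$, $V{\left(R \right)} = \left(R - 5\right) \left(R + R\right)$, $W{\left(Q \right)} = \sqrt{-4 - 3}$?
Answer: $\frac{4813}{128} - \frac{495 i \sqrt{7}}{128} \approx 37.602 - 10.232 i$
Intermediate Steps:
$W{\left(Q \right)} = i \sqrt{7}$ ($W{\left(Q \right)} = \sqrt{-7} = i \sqrt{7}$)
$V{\left(R \right)} = 2 R \left(-5 + R\right)$ ($V{\left(R \right)} = \left(-5 + R\right) 2 R = 2 R \left(-5 + R\right)$)
$L{\left(f,S \right)} = 7 + \frac{S + 2 i \sqrt{7} \left(-5 + i \sqrt{7}\right)}{2 f}$ ($L{\left(f,S \right)} = 7 + \frac{S + 2 i \sqrt{7} \left(-5 + i \sqrt{7}\right)}{f + f} = 7 + \frac{S + 2 i \sqrt{7} \left(-5 + i \sqrt{7}\right)}{2 f}$)
$L^{2}{\left(16,-12 \right)} = \left(\frac{-14 - 12 + 14 \cdot 16 - 10 i \sqrt{7}}{2 \cdot 16}\right)^{2} = \left(\frac{1}{2} \cdot \frac{1}{16} \left(-14 - 12 + 224 - 10 i \sqrt{7}\right)\right)^{2} = \left(\frac{1}{2} \cdot \frac{1}{16} \left(198 - 10 i \sqrt{7}\right)\right)^{2} = \left(\frac{99}{16} - \frac{5 i \sqrt{7}}{16}\right)^{2}$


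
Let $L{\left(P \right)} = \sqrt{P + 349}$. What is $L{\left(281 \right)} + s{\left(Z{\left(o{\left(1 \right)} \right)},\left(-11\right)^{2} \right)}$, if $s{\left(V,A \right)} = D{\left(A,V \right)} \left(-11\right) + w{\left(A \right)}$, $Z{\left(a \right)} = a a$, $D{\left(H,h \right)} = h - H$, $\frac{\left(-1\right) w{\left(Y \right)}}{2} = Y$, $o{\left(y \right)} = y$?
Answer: $1078 + 3 \sqrt{70} \approx 1103.1$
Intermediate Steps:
$w{\left(Y \right)} = - 2 Y$
$L{\left(P \right)} = \sqrt{349 + P}$
$Z{\left(a \right)} = a^{2}$
$s{\left(V,A \right)} = - 11 V + 9 A$ ($s{\left(V,A \right)} = \left(V - A\right) \left(-11\right) - 2 A = \left(- 11 V + 11 A\right) - 2 A = - 11 V + 9 A$)
$L{\left(281 \right)} + s{\left(Z{\left(o{\left(1 \right)} \right)},\left(-11\right)^{2} \right)} = \sqrt{349 + 281} + \left(- 11 \cdot 1^{2} + 9 \left(-11\right)^{2}\right) = \sqrt{630} + \left(\left(-11\right) 1 + 9 \cdot 121\right) = 3 \sqrt{70} + \left(-11 + 1089\right) = 3 \sqrt{70} + 1078 = 1078 + 3 \sqrt{70}$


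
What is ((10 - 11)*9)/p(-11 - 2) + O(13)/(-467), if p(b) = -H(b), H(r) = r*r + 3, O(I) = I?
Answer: 1967/80324 ≈ 0.024488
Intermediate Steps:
H(r) = 3 + r² (H(r) = r² + 3 = 3 + r²)
p(b) = -3 - b² (p(b) = -(3 + b²) = -3 - b²)
((10 - 11)*9)/p(-11 - 2) + O(13)/(-467) = ((10 - 11)*9)/(-3 - (-11 - 2)²) + 13/(-467) = (-1*9)/(-3 - 1*(-13)²) + 13*(-1/467) = -9/(-3 - 1*169) - 13/467 = -9/(-3 - 169) - 13/467 = -9/(-172) - 13/467 = -9*(-1/172) - 13/467 = 9/172 - 13/467 = 1967/80324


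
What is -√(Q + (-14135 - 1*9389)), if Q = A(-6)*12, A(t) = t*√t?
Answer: -2*√(-5881 - 18*I*√6) ≈ -0.57494 + 153.38*I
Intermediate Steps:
A(t) = t^(3/2)
Q = -72*I*√6 (Q = (-6)^(3/2)*12 = -6*I*√6*12 = -72*I*√6 ≈ -176.36*I)
-√(Q + (-14135 - 1*9389)) = -√(-72*I*√6 + (-14135 - 1*9389)) = -√(-72*I*√6 + (-14135 - 9389)) = -√(-72*I*√6 - 23524) = -√(-23524 - 72*I*√6)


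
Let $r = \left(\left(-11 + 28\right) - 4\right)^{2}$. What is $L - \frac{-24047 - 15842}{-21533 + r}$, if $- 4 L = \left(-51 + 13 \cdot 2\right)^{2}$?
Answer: $- \frac{1689007}{10682} \approx -158.12$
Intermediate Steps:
$r = 169$ ($r = \left(17 - 4\right)^{2} = 13^{2} = 169$)
$L = - \frac{625}{4}$ ($L = - \frac{\left(-51 + 13 \cdot 2\right)^{2}}{4} = - \frac{\left(-51 + 26\right)^{2}}{4} = - \frac{\left(-25\right)^{2}}{4} = \left(- \frac{1}{4}\right) 625 = - \frac{625}{4} \approx -156.25$)
$L - \frac{-24047 - 15842}{-21533 + r} = - \frac{625}{4} - \frac{-24047 - 15842}{-21533 + 169} = - \frac{625}{4} - - \frac{39889}{-21364} = - \frac{625}{4} - \left(-39889\right) \left(- \frac{1}{21364}\right) = - \frac{625}{4} - \frac{39889}{21364} = - \frac{1689007}{10682}$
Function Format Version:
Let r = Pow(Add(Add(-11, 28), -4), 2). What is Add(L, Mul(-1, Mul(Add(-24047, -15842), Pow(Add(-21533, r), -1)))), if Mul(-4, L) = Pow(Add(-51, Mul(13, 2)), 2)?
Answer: Rational(-1689007, 10682) ≈ -158.12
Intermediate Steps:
r = 169 (r = Pow(Add(17, -4), 2) = Pow(13, 2) = 169)
L = Rational(-625, 4) (L = Mul(Rational(-1, 4), Pow(Add(-51, Mul(13, 2)), 2)) = Mul(Rational(-1, 4), Pow(Add(-51, 26), 2)) = Mul(Rational(-1, 4), Pow(-25, 2)) = Mul(Rational(-1, 4), 625) = Rational(-625, 4) ≈ -156.25)
Add(L, Mul(-1, Mul(Add(-24047, -15842), Pow(Add(-21533, r), -1)))) = Add(Rational(-625, 4), Mul(-1, Mul(Add(-24047, -15842), Pow(Add(-21533, 169), -1)))) = Add(Rational(-625, 4), Mul(-1, Mul(-39889, Pow(-21364, -1)))) = Add(Rational(-625, 4), Mul(-1, Mul(-39889, Rational(-1, 21364)))) = Add(Rational(-625, 4), Mul(-1, Rational(39889, 21364))) = Add(Rational(-625, 4), Rational(-39889, 21364)) = Rational(-1689007, 10682)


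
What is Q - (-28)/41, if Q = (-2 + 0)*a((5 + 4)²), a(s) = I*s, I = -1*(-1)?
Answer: -6614/41 ≈ -161.32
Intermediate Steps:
I = 1
a(s) = s (a(s) = 1*s = s)
Q = -162 (Q = (-2 + 0)*(5 + 4)² = -2*9² = -2*81 = -162)
Q - (-28)/41 = -162 - (-28)/41 = -162 - 7*(-4/41) = -162 + 28/41 = -6614/41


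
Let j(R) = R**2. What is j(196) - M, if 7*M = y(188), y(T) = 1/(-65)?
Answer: 17479281/455 ≈ 38416.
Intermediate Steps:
y(T) = -1/65
M = -1/455 (M = (1/7)*(-1/65) = -1/455 ≈ -0.0021978)
j(196) - M = 196**2 - 1*(-1/455) = 38416 + 1/455 = 17479281/455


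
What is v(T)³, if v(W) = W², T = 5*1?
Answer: 15625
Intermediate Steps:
T = 5
v(T)³ = (5²)³ = 25³ = 15625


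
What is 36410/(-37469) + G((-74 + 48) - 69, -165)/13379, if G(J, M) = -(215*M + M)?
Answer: 848265770/501297751 ≈ 1.6921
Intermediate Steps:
G(J, M) = -216*M
36410/(-37469) + G((-74 + 48) - 69, -165)/13379 = 36410/(-37469) - 216*(-165)/13379 = 36410*(-1/37469) + 35640*(1/13379) = -36410/37469 + 35640/13379 = 848265770/501297751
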